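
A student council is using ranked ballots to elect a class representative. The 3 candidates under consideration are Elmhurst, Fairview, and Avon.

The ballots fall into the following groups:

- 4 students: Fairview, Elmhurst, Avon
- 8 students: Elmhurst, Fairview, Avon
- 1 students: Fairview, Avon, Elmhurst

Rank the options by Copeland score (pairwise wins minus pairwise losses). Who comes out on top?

Pairwise results:
  Elmhurst vs Fairview: Elmhurst wins 8–5.
  Elmhurst vs Avon: Elmhurst wins 12–1.
  Fairview vs Avon: Fairview wins 13–0.
Copeland scores (wins − losses):
  Elmhurst: 2 − 0 = 2
  Fairview: 1 − 1 = 0
  Avon: 0 − 2 = -2
Elmhurst has the best Copeland score.

Elmhurst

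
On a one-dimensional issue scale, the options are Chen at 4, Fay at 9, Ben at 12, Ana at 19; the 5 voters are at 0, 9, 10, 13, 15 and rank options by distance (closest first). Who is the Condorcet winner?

With single-peaked preferences on a line, the Condorcet winner is the candidate closest to the median voter.
The median voter (position 10) is closest to Fay at 9.
Check: Fay vs Ana — voters closer to Fay: 4 of 5.

Fay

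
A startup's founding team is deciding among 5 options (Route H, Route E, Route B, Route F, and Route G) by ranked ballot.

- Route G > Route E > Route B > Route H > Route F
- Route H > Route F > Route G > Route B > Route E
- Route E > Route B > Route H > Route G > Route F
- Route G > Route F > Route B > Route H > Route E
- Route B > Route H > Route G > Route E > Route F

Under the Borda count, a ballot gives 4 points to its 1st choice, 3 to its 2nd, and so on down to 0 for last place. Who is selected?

Route G

Borda scores:
  Route H: 1 + 4 + 2 + 1 + 3 = 11
  Route E: 3 + 0 + 4 + 0 + 1 = 8
  Route B: 2 + 1 + 3 + 2 + 4 = 12
  Route F: 0 + 3 + 0 + 3 + 0 = 6
  Route G: 4 + 2 + 1 + 4 + 2 = 13
Route G has the highest total.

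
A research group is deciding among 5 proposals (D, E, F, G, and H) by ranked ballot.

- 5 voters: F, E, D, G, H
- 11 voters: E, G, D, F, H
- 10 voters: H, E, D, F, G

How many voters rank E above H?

16

Ballots ranking E above H: 5+11 = 16.
Ballots ranking H above E: 10.
So 16 of 26 voters prefer E to H.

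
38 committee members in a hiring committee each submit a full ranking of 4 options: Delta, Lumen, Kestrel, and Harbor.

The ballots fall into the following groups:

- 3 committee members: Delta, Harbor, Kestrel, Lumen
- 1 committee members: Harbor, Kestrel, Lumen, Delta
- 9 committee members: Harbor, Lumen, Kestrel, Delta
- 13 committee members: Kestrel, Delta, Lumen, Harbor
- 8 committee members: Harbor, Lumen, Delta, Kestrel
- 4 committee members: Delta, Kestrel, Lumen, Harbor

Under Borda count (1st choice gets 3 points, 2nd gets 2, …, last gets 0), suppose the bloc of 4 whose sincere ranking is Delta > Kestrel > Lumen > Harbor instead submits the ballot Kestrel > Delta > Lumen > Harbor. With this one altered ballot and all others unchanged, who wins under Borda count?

Kestrel

Borda totals with the altered ballot: Delta 51, Lumen 52, Kestrel 65, Harbor 60.
The winner is unchanged: still Kestrel.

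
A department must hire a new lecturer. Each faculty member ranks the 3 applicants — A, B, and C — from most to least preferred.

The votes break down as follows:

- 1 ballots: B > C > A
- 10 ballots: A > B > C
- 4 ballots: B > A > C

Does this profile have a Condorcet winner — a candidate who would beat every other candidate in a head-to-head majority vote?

Head-to-head results (15 voters total):
A vs B: A wins 10–5.
A vs C: A wins 14–1.
B vs C: B wins 15–0.
A beats each rival — B (10–5), C (14–1) — so A is the Condorcet winner.

Yes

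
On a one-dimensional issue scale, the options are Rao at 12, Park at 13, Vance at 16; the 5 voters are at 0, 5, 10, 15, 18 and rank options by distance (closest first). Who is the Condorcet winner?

With single-peaked preferences on a line, the Condorcet winner is the candidate closest to the median voter.
The median voter (position 10) is closest to Rao at 12.
Check: Rao vs Vance — voters closer to Rao: 3 of 5.

Rao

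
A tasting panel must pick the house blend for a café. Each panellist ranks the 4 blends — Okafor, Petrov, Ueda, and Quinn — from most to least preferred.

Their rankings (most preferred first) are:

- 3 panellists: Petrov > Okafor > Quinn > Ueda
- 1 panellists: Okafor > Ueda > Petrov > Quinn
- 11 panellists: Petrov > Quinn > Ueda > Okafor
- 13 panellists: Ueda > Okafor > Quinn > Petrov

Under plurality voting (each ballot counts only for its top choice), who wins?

First-place vote totals:
  Okafor: 1
  Petrov: 14
  Ueda: 13
  Quinn: 0
Petrov has the most first-place votes.

Petrov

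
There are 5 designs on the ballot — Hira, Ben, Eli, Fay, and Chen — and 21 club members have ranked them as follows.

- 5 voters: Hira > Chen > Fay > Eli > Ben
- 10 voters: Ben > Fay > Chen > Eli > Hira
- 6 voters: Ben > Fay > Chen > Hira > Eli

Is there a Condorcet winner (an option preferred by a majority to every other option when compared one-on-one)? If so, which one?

Ben

Head-to-head results (21 voters total):
Hira vs Ben: Ben wins 16–5.
Hira vs Eli: Hira wins 11–10.
Hira vs Fay: Fay wins 16–5.
Hira vs Chen: Chen wins 16–5.
Ben vs Eli: Ben wins 16–5.
Ben vs Fay: Ben wins 16–5.
Ben vs Chen: Ben wins 16–5.
Eli vs Fay: Fay wins 21–0.
Eli vs Chen: Chen wins 21–0.
Fay vs Chen: Fay wins 16–5.
Ben beats each rival — Hira (16–5), Eli (16–5), Fay (16–5), Chen (16–5) — so Ben is the Condorcet winner.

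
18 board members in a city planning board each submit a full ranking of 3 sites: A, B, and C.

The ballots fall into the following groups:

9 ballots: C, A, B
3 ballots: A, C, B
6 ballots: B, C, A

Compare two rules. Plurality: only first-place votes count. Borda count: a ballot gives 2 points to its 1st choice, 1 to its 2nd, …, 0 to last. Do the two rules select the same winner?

Yes

Plurality first-place counts: A 3, B 6, C 9 → C.
Borda totals: A 15, B 12, C 27 → C.
The two rules agree on C.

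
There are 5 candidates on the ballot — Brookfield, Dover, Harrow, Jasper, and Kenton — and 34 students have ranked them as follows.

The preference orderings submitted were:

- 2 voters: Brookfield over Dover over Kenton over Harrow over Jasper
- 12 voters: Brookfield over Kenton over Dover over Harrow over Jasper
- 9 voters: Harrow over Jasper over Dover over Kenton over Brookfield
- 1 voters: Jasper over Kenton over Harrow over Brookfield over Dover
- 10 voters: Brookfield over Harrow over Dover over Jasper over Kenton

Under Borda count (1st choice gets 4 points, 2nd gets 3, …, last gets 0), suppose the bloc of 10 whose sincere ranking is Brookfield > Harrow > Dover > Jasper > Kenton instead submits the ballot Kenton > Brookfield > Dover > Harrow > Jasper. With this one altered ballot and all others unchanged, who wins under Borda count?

Kenton

Borda totals with the altered ballot: Brookfield 87, Dover 68, Harrow 62, Jasper 31, Kenton 92.
The switch changes the winner from Brookfield to Kenton.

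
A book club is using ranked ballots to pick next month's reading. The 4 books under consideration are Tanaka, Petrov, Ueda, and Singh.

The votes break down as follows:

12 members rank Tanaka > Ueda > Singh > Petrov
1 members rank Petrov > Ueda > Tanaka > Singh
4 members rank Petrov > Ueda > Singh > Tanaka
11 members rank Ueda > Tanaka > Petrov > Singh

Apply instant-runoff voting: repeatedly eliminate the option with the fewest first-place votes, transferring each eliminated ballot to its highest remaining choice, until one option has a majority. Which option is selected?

Round 1: Tanaka 12, Ueda 11, Petrov 5, Singh 0. Singh has the fewest and is eliminated.
Round 2: Tanaka 12, Ueda 11, Petrov 5. Petrov has the fewest and is eliminated.
Round 3: Ueda 16, Tanaka 12. Ueda has a majority.

Ueda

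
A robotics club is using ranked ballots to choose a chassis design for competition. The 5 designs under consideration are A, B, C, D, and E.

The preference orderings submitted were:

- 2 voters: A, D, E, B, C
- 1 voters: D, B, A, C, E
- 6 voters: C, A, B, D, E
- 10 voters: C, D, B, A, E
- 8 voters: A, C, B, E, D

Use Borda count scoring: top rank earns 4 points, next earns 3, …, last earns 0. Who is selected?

C

Borda scores:
  A: 2·4 + 2 + 6·3 + 10·1 + 8·4 = 70
  B: 2·1 + 3 + 6·2 + 10·2 + 8·2 = 53
  C: 2·0 + 1 + 6·4 + 10·4 + 8·3 = 89
  D: 2·3 + 4 + 6·1 + 10·3 + 8·0 = 46
  E: 2·2 + 0 + 6·0 + 10·0 + 8·1 = 12
C has the highest total.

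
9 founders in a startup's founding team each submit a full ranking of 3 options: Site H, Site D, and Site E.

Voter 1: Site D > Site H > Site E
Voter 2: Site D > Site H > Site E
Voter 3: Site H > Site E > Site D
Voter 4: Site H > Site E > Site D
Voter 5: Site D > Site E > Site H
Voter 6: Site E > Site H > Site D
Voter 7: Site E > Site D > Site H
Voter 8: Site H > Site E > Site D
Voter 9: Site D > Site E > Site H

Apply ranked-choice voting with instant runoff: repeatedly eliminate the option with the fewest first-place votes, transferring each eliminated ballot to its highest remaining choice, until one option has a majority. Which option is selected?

Site D

Round 1: Site D 4, Site H 3, Site E 2. Site E has the fewest and is eliminated.
Round 2: Site D 5, Site H 4. Site D has a majority.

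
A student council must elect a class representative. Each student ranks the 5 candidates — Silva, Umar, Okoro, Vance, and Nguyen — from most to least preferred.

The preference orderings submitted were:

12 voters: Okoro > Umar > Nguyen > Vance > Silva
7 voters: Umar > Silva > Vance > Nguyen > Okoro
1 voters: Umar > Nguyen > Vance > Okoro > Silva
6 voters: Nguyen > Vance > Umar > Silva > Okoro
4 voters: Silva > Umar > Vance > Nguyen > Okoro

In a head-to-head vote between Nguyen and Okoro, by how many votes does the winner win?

Ballots ranking Nguyen above Okoro: 7+1+6+4 = 18.
Ballots ranking Okoro above Nguyen: 12.
Nguyen wins 18–12, a margin of 6.

6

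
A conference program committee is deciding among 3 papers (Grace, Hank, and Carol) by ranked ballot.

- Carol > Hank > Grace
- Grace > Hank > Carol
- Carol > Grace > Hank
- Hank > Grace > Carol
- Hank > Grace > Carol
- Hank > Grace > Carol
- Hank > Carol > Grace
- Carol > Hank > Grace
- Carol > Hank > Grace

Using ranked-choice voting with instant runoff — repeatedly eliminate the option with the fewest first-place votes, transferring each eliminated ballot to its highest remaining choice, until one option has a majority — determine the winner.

Hank

Round 1: Hank 4, Carol 4, Grace 1. Grace has the fewest and is eliminated.
Round 2: Hank 5, Carol 4. Hank has a majority.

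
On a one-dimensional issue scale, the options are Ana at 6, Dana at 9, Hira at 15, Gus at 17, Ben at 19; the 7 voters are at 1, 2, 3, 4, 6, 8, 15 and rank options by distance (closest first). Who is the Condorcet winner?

Ana

With single-peaked preferences on a line, the Condorcet winner is the candidate closest to the median voter.
The median voter (position 4) is closest to Ana at 6.
Check: Ana vs Dana — voters closer to Ana: 5 of 7.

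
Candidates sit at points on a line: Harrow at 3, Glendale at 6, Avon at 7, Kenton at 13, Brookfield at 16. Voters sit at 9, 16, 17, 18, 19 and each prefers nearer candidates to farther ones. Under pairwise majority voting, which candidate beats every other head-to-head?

Brookfield

With single-peaked preferences on a line, the Condorcet winner is the candidate closest to the median voter.
The median voter (position 17) is closest to Brookfield at 16.
Check: Brookfield vs Glendale — voters closer to Brookfield: 4 of 5.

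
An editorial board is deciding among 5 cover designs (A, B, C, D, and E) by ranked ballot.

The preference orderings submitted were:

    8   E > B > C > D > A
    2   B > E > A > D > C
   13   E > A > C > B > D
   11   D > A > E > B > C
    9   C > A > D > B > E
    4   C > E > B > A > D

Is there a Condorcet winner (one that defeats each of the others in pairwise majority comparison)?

Head-to-head results (47 voters total):
A vs B: A wins 33–14.
A vs C: A wins 26–21.
A vs D: A wins 28–19.
A vs E: E wins 27–20.
B vs C: C wins 26–21.
B vs D: B wins 27–20.
B vs E: E wins 36–11.
C vs D: C wins 34–13.
C vs E: E wins 34–13.
D vs E: E wins 27–20.
E beats each rival — A (27–20), B (36–11), C (34–13), D (27–20) — so E is the Condorcet winner.

Yes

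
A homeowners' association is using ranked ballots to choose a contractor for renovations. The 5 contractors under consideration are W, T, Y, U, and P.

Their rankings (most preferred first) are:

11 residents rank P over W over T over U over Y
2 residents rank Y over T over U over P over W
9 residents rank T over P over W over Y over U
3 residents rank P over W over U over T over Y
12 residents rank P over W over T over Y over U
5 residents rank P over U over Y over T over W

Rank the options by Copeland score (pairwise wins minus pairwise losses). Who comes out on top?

P

Pairwise results:
  W vs T: W wins 26–16.
  W vs Y: W wins 35–7.
  W vs U: W wins 35–7.
  W vs P: P wins 42–0.
  T vs Y: T wins 35–7.
  T vs U: T wins 34–8.
  T vs P: P wins 31–11.
  Y vs U: Y wins 23–19.
  Y vs P: P wins 40–2.
  U vs P: P wins 40–2.
Copeland scores (wins − losses):
  W: 3 − 1 = 2
  T: 2 − 2 = 0
  Y: 1 − 3 = -2
  U: 0 − 4 = -4
  P: 4 − 0 = 4
P has the best Copeland score.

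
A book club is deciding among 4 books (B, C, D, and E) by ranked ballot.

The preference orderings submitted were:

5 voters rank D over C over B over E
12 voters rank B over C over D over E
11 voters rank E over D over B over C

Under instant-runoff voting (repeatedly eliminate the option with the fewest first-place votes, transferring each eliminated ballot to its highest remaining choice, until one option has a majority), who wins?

Round 1: B 12, E 11, D 5, C 0. C has the fewest and is eliminated.
Round 2: B 12, E 11, D 5. D has the fewest and is eliminated.
Round 3: B 17, E 11. B has a majority.

B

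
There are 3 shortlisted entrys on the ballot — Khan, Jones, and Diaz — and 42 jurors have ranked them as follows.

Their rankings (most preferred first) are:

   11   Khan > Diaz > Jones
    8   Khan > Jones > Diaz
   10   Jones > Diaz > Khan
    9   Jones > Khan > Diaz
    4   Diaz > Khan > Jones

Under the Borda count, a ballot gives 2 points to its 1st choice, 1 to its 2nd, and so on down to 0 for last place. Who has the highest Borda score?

Khan

Borda scores:
  Khan: 11·2 + 8·2 + 10·0 + 9·1 + 4·1 = 51
  Jones: 11·0 + 8·1 + 10·2 + 9·2 + 4·0 = 46
  Diaz: 11·1 + 8·0 + 10·1 + 9·0 + 4·2 = 29
Khan has the highest total.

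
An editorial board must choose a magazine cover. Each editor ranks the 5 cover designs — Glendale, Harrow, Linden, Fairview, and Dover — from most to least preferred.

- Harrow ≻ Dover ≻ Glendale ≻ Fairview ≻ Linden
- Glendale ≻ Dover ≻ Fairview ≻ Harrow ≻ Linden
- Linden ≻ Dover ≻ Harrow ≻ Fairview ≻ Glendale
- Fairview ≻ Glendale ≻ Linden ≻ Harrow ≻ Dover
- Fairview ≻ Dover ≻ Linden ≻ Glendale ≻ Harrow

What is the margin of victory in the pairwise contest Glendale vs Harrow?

Ballots ranking Glendale above Harrow: 3.
Ballots ranking Harrow above Glendale: 2.
Glendale wins 3–2, a margin of 1.

1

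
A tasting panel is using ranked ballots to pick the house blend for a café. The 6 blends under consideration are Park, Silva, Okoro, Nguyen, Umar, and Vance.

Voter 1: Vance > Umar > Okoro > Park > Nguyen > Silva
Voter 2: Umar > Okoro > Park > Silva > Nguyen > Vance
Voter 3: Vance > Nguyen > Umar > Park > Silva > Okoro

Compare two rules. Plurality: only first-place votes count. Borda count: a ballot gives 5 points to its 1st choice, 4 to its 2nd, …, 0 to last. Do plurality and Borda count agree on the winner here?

Plurality first-place counts: Park 0, Silva 0, Okoro 0, Nguyen 0, Umar 1, Vance 2 → Vance.
Borda totals: Park 7, Silva 3, Okoro 7, Nguyen 6, Umar 12, Vance 10 → Umar.
The two rules disagree: plurality picks Vance, Borda picks Umar.

No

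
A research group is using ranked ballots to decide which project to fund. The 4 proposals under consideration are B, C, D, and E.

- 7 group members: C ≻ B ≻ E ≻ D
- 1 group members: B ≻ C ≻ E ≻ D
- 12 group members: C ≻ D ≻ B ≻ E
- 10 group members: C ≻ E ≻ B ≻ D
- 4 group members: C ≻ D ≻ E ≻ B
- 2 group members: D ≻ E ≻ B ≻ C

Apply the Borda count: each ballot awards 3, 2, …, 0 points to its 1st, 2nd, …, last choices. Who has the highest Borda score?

C

Borda scores:
  B: 7·2 + 3 + 12·1 + 10·1 + 4·0 + 2·1 = 41
  C: 7·3 + 2 + 12·3 + 10·3 + 4·3 + 2·0 = 101
  D: 7·0 + 0 + 12·2 + 10·0 + 4·2 + 2·3 = 38
  E: 7·1 + 1 + 12·0 + 10·2 + 4·1 + 2·2 = 36
C has the highest total.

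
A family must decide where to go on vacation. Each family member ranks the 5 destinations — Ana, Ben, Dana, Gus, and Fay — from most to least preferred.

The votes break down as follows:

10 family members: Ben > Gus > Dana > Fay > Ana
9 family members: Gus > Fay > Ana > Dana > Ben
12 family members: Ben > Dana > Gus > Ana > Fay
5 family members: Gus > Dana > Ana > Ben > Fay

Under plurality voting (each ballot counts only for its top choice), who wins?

First-place vote totals:
  Ana: 0
  Ben: 22
  Dana: 0
  Gus: 14
  Fay: 0
Ben has the most first-place votes.

Ben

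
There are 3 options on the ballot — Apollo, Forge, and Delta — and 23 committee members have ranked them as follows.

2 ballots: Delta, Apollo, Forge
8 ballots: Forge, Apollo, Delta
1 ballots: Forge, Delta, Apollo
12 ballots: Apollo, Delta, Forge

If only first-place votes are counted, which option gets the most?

Apollo

First-place vote totals:
  Apollo: 12
  Forge: 9
  Delta: 2
Apollo has the most first-place votes.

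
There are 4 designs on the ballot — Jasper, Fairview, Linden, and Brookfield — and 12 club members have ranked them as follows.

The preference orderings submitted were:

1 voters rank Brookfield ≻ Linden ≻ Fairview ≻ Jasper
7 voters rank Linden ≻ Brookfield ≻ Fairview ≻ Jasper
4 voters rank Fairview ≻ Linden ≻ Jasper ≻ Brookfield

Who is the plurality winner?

First-place vote totals:
  Jasper: 0
  Fairview: 4
  Linden: 7
  Brookfield: 1
Linden has the most first-place votes.

Linden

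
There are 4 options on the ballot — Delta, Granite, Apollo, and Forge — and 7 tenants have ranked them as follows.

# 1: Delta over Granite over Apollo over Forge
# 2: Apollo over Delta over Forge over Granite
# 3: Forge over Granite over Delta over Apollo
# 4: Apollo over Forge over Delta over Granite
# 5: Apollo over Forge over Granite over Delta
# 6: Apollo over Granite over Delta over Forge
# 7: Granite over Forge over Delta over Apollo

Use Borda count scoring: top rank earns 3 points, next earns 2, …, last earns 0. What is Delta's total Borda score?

9

Borda scores:
  Delta: 3 + 2 + 1 + 1 + 0 + 1 + 1 = 9
  Granite: 2 + 0 + 2 + 0 + 1 + 2 + 3 = 10
  Apollo: 1 + 3 + 0 + 3 + 3 + 3 + 0 = 13
  Forge: 0 + 1 + 3 + 2 + 2 + 0 + 2 = 10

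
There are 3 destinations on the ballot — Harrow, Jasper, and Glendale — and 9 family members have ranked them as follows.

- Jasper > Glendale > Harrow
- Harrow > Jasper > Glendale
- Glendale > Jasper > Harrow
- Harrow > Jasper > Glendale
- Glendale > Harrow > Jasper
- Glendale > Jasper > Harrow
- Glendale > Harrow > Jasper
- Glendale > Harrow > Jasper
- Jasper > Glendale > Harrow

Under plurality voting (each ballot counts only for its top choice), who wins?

Glendale

First-place vote totals:
  Harrow: 2
  Jasper: 2
  Glendale: 5
Glendale has the most first-place votes.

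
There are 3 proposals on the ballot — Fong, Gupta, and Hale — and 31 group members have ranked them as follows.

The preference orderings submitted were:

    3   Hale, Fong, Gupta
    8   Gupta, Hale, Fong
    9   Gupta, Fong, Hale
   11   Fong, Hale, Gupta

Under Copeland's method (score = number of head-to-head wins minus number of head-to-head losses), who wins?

Pairwise results:
  Fong vs Gupta: Gupta wins 17–14.
  Fong vs Hale: Fong wins 20–11.
  Gupta vs Hale: Gupta wins 17–14.
Copeland scores (wins − losses):
  Fong: 1 − 1 = 0
  Gupta: 2 − 0 = 2
  Hale: 0 − 2 = -2
Gupta has the best Copeland score.

Gupta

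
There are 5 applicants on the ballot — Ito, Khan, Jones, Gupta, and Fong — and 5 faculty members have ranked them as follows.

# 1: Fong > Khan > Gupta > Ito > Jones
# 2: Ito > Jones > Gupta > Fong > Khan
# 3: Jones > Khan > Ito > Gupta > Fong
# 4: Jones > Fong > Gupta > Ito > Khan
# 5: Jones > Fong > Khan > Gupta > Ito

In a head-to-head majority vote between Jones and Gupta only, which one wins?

Jones

Ballots ranking Jones above Gupta: 4.
Ballots ranking Gupta above Jones: 1.
Jones wins the head-to-head, 4–1.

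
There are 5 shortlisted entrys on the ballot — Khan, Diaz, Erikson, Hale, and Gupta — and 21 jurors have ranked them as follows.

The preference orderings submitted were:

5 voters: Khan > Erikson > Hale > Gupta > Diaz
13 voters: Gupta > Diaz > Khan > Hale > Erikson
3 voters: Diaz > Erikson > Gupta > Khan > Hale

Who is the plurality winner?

Gupta

First-place vote totals:
  Khan: 5
  Diaz: 3
  Erikson: 0
  Hale: 0
  Gupta: 13
Gupta has the most first-place votes.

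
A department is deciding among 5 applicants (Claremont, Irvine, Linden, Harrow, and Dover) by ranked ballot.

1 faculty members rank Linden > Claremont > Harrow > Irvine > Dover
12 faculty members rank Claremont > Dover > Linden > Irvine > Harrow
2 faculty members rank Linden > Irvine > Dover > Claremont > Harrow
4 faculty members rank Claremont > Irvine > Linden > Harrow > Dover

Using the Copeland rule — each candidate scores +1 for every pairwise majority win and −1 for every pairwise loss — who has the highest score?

Claremont

Pairwise results:
  Claremont vs Irvine: Claremont wins 17–2.
  Claremont vs Linden: Claremont wins 16–3.
  Claremont vs Harrow: Claremont wins 19–0.
  Claremont vs Dover: Claremont wins 17–2.
  Irvine vs Linden: Linden wins 15–4.
  Irvine vs Harrow: Irvine wins 18–1.
  Irvine vs Dover: Dover wins 12–7.
  Linden vs Harrow: Linden wins 19–0.
  Linden vs Dover: Dover wins 12–7.
  Harrow vs Dover: Dover wins 14–5.
Copeland scores (wins − losses):
  Claremont: 4 − 0 = 4
  Irvine: 1 − 3 = -2
  Linden: 2 − 2 = 0
  Harrow: 0 − 4 = -4
  Dover: 3 − 1 = 2
Claremont has the best Copeland score.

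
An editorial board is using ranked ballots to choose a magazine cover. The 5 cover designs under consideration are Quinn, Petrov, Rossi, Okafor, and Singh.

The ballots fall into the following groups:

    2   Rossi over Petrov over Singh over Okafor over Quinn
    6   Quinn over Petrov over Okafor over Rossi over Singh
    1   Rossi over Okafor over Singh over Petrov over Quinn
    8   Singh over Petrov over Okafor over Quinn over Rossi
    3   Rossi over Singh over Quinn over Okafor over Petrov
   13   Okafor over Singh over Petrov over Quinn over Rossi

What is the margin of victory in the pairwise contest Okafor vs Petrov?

1

Ballots ranking Okafor above Petrov: 1+3+13 = 17.
Ballots ranking Petrov above Okafor: 2+6+8 = 16.
Okafor wins 17–16, a margin of 1.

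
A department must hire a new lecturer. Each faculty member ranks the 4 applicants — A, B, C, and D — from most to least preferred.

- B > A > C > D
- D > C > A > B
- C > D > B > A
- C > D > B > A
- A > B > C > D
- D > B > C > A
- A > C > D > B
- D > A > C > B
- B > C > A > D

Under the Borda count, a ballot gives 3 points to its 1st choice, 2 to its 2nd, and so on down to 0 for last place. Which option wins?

C

Borda scores:
  A: 2 + 1 + 0 + 0 + 3 + 0 + 3 + 2 + 1 = 12
  B: 3 + 0 + 1 + 1 + 2 + 2 + 0 + 0 + 3 = 12
  C: 1 + 2 + 3 + 3 + 1 + 1 + 2 + 1 + 2 = 16
  D: 0 + 3 + 2 + 2 + 0 + 3 + 1 + 3 + 0 = 14
C has the highest total.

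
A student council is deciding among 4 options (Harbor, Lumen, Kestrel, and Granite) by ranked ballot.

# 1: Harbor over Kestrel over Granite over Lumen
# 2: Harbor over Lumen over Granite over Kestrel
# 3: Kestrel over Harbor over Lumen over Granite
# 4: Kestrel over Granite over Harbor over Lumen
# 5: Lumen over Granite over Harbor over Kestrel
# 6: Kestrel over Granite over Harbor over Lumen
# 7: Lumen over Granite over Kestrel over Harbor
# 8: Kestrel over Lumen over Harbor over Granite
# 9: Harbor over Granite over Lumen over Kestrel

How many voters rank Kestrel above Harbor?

5

Ballots ranking Kestrel above Harbor: 5.
Ballots ranking Harbor above Kestrel: 4.
So 5 of 9 voters prefer Kestrel to Harbor.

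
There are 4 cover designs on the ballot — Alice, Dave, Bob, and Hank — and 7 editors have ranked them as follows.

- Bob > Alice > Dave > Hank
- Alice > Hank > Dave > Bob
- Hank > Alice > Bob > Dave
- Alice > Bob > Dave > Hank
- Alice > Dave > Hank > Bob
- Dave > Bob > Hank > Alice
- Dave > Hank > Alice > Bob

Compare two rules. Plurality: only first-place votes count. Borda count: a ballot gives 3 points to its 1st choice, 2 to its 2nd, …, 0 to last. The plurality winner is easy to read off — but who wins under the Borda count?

Alice

Plurality first-place counts: Alice 3, Dave 2, Bob 1, Hank 1 → Alice.
Borda totals: Alice 14, Dave 11, Bob 8, Hank 9 → Alice.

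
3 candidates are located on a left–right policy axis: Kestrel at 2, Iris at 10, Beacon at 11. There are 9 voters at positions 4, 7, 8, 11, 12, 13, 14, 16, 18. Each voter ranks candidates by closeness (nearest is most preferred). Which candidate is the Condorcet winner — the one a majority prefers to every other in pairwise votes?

Beacon

With single-peaked preferences on a line, the Condorcet winner is the candidate closest to the median voter.
The median voter (position 12) is closest to Beacon at 11.
Check: Beacon vs Kestrel — voters closer to Beacon: 8 of 9.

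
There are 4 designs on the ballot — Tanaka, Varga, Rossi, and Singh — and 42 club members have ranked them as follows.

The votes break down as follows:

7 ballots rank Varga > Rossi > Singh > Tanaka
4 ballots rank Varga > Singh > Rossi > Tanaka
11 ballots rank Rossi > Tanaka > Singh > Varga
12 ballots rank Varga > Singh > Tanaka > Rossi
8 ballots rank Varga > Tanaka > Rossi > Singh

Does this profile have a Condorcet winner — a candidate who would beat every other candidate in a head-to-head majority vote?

Yes

Head-to-head results (42 voters total):
Tanaka vs Varga: Varga wins 31–11.
Tanaka vs Rossi: Rossi wins 22–20.
Tanaka vs Singh: Singh wins 23–19.
Varga vs Rossi: Varga wins 31–11.
Varga vs Singh: Varga wins 31–11.
Rossi vs Singh: Rossi wins 26–16.
Varga beats each rival — Tanaka (31–11), Rossi (31–11), Singh (31–11) — so Varga is the Condorcet winner.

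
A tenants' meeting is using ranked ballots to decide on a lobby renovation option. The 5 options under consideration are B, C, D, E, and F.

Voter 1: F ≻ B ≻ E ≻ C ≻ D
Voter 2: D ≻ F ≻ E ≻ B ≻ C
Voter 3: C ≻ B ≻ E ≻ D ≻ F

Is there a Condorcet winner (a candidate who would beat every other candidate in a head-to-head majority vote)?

Head-to-head results (3 voters total):
B vs C: B wins 2–1.
B vs D: B wins 2–1.
B vs E: B wins 2–1.
B vs F: F wins 2–1.
C vs D: C wins 2–1.
C vs E: E wins 2–1.
C vs F: F wins 2–1.
D vs E: E wins 2–1.
D vs F: D wins 2–1.
E vs F: F wins 2–1.
No candidate beats all others: B beats D beats F beats B, a majority cycle.

No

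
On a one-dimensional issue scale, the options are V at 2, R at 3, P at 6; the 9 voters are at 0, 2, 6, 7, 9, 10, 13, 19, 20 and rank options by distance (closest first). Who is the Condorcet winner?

P

With single-peaked preferences on a line, the Condorcet winner is the candidate closest to the median voter.
The median voter (position 9) is closest to P at 6.
Check: P vs R — voters closer to P: 7 of 9.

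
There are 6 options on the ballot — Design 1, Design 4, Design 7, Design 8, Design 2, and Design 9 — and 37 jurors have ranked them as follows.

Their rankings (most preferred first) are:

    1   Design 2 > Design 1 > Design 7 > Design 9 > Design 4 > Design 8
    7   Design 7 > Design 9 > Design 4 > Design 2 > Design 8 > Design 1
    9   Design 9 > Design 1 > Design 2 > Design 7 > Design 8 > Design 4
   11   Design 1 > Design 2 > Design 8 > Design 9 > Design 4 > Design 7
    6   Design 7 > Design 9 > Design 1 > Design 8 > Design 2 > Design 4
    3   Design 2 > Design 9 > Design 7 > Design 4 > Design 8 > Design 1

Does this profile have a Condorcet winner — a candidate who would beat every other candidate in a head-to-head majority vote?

Yes

Head-to-head results (37 voters total):
Design 1 vs Design 4: Design 1 wins 27–10.
Design 1 vs Design 7: Design 1 wins 21–16.
Design 1 vs Design 8: Design 1 wins 27–10.
Design 1 vs Design 2: Design 1 wins 26–11.
Design 1 vs Design 9: Design 9 wins 25–12.
Design 4 vs Design 7: Design 7 wins 26–11.
Design 4 vs Design 8: Design 8 wins 26–11.
Design 4 vs Design 2: Design 2 wins 30–7.
Design 4 vs Design 9: Design 9 wins 37–0.
Design 7 vs Design 8: Design 7 wins 26–11.
Design 7 vs Design 2: Design 2 wins 24–13.
Design 7 vs Design 9: Design 9 wins 23–14.
Design 8 vs Design 2: Design 2 wins 31–6.
Design 8 vs Design 9: Design 9 wins 26–11.
Design 2 vs Design 9: Design 9 wins 22–15.
Design 9 beats each rival — Design 1 (25–12), Design 4 (37–0), Design 7 (23–14), Design 8 (26–11), Design 2 (22–15) — so Design 9 is the Condorcet winner.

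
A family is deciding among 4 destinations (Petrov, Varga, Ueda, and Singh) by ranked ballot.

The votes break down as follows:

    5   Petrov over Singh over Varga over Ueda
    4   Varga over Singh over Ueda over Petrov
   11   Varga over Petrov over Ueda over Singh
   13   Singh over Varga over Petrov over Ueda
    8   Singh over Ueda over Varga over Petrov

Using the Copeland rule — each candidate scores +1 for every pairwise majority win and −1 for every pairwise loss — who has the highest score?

Pairwise results:
  Petrov vs Varga: Varga wins 36–5.
  Petrov vs Ueda: Petrov wins 29–12.
  Petrov vs Singh: Singh wins 25–16.
  Varga vs Ueda: Varga wins 33–8.
  Varga vs Singh: Singh wins 26–15.
  Ueda vs Singh: Singh wins 30–11.
Copeland scores (wins − losses):
  Petrov: 1 − 2 = -1
  Varga: 2 − 1 = 1
  Ueda: 0 − 3 = -3
  Singh: 3 − 0 = 3
Singh has the best Copeland score.

Singh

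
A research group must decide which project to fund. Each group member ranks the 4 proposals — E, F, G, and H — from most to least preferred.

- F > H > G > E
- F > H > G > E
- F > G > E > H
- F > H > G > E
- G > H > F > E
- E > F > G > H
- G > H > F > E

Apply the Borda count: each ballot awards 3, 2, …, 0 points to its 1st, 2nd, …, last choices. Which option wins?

Borda scores:
  E: 0 + 0 + 1 + 0 + 0 + 3 + 0 = 4
  F: 3 + 3 + 3 + 3 + 1 + 2 + 1 = 16
  G: 1 + 1 + 2 + 1 + 3 + 1 + 3 = 12
  H: 2 + 2 + 0 + 2 + 2 + 0 + 2 = 10
F has the highest total.

F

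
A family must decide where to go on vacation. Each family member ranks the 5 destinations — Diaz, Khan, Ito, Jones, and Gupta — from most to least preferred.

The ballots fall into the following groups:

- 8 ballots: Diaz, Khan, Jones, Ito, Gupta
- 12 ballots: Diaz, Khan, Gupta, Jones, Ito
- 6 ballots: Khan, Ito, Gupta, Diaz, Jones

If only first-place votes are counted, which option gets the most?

Diaz

First-place vote totals:
  Diaz: 20
  Khan: 6
  Ito: 0
  Jones: 0
  Gupta: 0
Diaz has the most first-place votes.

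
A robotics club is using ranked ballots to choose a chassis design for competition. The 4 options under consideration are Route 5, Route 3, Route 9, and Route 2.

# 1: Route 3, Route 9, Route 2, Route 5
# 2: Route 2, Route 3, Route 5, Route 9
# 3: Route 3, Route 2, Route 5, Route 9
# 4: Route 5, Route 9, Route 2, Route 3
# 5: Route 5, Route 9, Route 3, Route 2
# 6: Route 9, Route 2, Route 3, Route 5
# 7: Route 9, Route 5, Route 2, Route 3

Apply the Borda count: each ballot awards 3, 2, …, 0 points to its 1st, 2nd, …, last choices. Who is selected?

Route 9

Borda scores:
  Route 5: 0 + 1 + 1 + 3 + 3 + 0 + 2 = 10
  Route 3: 3 + 2 + 3 + 0 + 1 + 1 + 0 = 10
  Route 9: 2 + 0 + 0 + 2 + 2 + 3 + 3 = 12
  Route 2: 1 + 3 + 2 + 1 + 0 + 2 + 1 = 10
Route 9 has the highest total.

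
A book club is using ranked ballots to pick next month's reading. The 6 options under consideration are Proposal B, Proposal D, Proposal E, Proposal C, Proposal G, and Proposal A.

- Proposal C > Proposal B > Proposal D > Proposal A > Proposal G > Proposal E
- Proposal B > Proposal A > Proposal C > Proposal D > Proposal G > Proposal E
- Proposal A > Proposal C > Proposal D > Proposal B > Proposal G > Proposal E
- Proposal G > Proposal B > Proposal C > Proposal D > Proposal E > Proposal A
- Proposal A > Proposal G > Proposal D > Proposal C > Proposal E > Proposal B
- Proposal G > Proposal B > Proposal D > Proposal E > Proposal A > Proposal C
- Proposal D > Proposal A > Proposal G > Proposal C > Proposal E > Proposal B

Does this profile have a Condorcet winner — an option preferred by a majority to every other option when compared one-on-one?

Head-to-head results (7 voters total):
Proposal B vs Proposal D: Proposal B wins 4–3.
Proposal B vs Proposal E: Proposal B wins 5–2.
Proposal B vs Proposal C: Proposal C wins 4–3.
Proposal B vs Proposal G: Proposal G wins 4–3.
Proposal B vs Proposal A: Proposal B wins 4–3.
Proposal D vs Proposal E: Proposal D wins 7–0.
Proposal D vs Proposal C: Proposal C wins 4–3.
Proposal D vs Proposal G: Proposal D wins 4–3.
Proposal D vs Proposal A: Proposal D wins 4–3.
Proposal E vs Proposal C: Proposal C wins 6–1.
Proposal E vs Proposal G: Proposal G wins 7–0.
Proposal E vs Proposal A: Proposal A wins 5–2.
Proposal C vs Proposal G: Proposal G wins 4–3.
Proposal C vs Proposal A: Proposal A wins 5–2.
Proposal G vs Proposal A: Proposal A wins 5–2.
No candidate beats all others: Proposal B beats Proposal D beats Proposal G beats Proposal B, a majority cycle.

No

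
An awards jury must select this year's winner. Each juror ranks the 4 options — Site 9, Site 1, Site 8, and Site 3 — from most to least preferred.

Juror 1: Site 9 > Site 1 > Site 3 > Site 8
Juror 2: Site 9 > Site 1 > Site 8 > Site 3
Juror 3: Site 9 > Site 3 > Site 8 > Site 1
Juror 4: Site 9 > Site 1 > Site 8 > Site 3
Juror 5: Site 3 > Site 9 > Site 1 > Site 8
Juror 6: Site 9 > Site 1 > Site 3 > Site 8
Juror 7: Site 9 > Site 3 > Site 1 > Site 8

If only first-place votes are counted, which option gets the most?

Site 9

First-place vote totals:
  Site 9: 6
  Site 1: 0
  Site 8: 0
  Site 3: 1
Site 9 has the most first-place votes.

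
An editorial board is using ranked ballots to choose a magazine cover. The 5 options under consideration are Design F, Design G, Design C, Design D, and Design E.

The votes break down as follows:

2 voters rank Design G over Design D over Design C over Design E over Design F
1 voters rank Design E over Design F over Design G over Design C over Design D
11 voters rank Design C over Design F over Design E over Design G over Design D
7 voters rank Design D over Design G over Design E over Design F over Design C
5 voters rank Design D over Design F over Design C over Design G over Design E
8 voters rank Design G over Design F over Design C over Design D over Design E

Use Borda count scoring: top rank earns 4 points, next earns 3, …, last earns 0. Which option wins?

Borda scores:
  Design F: 2·0 + 3 + 11·3 + 7·1 + 5·3 + 8·3 = 82
  Design G: 2·4 + 2 + 11·1 + 7·3 + 5·1 + 8·4 = 79
  Design C: 2·2 + 1 + 11·4 + 7·0 + 5·2 + 8·2 = 75
  Design D: 2·3 + 0 + 11·0 + 7·4 + 5·4 + 8·1 = 62
  Design E: 2·1 + 4 + 11·2 + 7·2 + 5·0 + 8·0 = 42
Design F has the highest total.

Design F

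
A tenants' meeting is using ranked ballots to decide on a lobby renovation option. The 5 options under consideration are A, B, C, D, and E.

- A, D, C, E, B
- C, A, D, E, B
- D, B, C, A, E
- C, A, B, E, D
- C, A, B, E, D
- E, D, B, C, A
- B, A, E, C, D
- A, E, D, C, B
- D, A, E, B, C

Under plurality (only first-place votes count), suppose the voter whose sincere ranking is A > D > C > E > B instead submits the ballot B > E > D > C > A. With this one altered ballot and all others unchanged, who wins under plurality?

C

First-place totals with the altered ballot: A 1, B 2, C 3, D 2, E 1.
The winner is unchanged: still C.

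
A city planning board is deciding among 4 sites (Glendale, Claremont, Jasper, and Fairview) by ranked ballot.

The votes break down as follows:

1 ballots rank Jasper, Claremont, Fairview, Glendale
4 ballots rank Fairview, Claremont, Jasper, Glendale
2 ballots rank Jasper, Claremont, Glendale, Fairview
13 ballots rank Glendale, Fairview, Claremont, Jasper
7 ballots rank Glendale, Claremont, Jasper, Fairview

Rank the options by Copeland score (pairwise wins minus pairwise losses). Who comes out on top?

Glendale

Pairwise results:
  Glendale vs Claremont: Glendale wins 20–7.
  Glendale vs Jasper: Glendale wins 20–7.
  Glendale vs Fairview: Glendale wins 22–5.
  Claremont vs Jasper: Claremont wins 24–3.
  Claremont vs Fairview: Fairview wins 17–10.
  Jasper vs Fairview: Fairview wins 17–10.
Copeland scores (wins − losses):
  Glendale: 3 − 0 = 3
  Claremont: 1 − 2 = -1
  Jasper: 0 − 3 = -3
  Fairview: 2 − 1 = 1
Glendale has the best Copeland score.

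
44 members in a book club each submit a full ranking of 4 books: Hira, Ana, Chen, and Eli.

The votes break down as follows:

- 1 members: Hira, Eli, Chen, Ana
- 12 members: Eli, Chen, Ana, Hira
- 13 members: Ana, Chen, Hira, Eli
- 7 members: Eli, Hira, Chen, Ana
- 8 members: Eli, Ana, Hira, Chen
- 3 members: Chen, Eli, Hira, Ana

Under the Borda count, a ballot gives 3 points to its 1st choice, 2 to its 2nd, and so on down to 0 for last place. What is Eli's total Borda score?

89

Borda scores:
  Hira: 3 + 12·0 + 13·1 + 7·2 + 8·1 + 3·1 = 41
  Ana: 0 + 12·1 + 13·3 + 7·0 + 8·2 + 3·0 = 67
  Chen: 1 + 12·2 + 13·2 + 7·1 + 8·0 + 3·3 = 67
  Eli: 2 + 12·3 + 13·0 + 7·3 + 8·3 + 3·2 = 89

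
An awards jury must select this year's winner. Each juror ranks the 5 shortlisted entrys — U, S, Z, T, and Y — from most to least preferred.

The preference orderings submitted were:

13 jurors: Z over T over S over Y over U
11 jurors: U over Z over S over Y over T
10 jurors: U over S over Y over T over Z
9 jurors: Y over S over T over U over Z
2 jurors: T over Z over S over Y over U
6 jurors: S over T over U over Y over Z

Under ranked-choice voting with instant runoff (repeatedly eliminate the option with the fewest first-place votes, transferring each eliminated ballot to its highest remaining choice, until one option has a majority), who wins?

U

Round 1: U 21, Z 13, Y 9, S 6, T 2. T has the fewest and is eliminated.
Round 2: U 21, Z 15, Y 9, S 6. S has the fewest and is eliminated.
Round 3: U 27, Z 15, Y 9. U has a majority.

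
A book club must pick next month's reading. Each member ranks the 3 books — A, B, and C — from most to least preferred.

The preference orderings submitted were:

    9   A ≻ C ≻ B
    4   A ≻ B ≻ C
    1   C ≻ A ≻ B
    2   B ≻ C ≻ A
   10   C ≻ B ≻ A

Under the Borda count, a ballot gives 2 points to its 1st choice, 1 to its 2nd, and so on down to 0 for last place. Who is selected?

C

Borda scores:
  A: 9·2 + 4·2 + 1 + 2·0 + 10·0 = 27
  B: 9·0 + 4·1 + 0 + 2·2 + 10·1 = 18
  C: 9·1 + 4·0 + 2 + 2·1 + 10·2 = 33
C has the highest total.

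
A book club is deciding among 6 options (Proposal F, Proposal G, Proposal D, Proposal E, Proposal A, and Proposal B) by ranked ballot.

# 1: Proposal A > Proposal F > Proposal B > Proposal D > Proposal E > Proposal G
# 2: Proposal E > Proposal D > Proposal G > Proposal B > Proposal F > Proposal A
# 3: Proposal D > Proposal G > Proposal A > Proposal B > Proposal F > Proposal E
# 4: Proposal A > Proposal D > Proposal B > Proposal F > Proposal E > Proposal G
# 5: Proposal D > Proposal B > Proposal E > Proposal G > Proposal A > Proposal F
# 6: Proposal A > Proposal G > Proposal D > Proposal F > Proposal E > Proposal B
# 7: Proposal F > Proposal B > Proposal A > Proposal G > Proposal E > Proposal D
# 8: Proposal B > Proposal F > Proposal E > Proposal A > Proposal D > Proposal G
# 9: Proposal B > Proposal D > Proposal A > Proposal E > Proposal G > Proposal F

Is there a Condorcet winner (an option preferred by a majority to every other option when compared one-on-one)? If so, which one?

No Condorcet winner

Head-to-head results (9 voters total):
Proposal F vs Proposal G: Proposal G wins 5–4.
Proposal F vs Proposal D: Proposal D wins 6–3.
Proposal F vs Proposal E: Proposal F wins 6–3.
Proposal F vs Proposal A: Proposal A wins 6–3.
Proposal F vs Proposal B: Proposal B wins 6–3.
Proposal G vs Proposal D: Proposal D wins 7–2.
Proposal G vs Proposal E: Proposal E wins 6–3.
Proposal G vs Proposal A: Proposal A wins 6–3.
Proposal G vs Proposal B: Proposal B wins 6–3.
Proposal D vs Proposal E: Proposal D wins 6–3.
Proposal D vs Proposal A: Proposal A wins 5–4.
Proposal D vs Proposal B: Proposal D wins 5–4.
Proposal E vs Proposal A: Proposal A wins 6–3.
Proposal E vs Proposal B: Proposal B wins 7–2.
Proposal A vs Proposal B: Proposal B wins 5–4.
No candidate beats all others: Proposal F beats Proposal E beats Proposal G beats Proposal F, a majority cycle.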